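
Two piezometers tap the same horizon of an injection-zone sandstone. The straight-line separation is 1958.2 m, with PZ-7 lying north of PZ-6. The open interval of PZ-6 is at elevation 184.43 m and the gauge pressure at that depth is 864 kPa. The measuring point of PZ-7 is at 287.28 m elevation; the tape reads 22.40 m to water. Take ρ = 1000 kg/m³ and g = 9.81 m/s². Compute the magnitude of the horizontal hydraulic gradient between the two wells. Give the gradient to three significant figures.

i ≈ 0.00389

Pressure head at PZ-6: ψ = P/(ρg) = 864×1000 / (1000 × 9.81) = 88.07 m.
Total head at PZ-6: h = z + ψ = 184.43 + 88.07 = 272.50 m.
Total head at PZ-7: h = 287.28 − 22.40 = 264.88 m.
Head difference: h(PZ-6) − h(PZ-7) = 272.50 − 264.88 = 7.62 m.
Hydraulic gradient: i = |Δh| / L = 7.62 / 1958.2 = 0.00389.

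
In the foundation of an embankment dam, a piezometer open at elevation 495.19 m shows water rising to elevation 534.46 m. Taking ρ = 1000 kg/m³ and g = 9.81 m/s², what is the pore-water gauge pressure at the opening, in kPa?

P ≈ 385 kPa

Pressure head ψ = h − z = 534.46 − 495.19 = 39.27 m.
P = ρgψ = 1000 × 9.81 × 39.27 = 385239 Pa ≈ 385 kPa.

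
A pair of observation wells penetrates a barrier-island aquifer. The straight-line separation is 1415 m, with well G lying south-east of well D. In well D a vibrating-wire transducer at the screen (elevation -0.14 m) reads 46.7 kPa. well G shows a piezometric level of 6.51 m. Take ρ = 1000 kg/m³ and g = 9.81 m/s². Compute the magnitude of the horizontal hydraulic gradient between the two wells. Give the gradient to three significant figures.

i ≈ 0.00134

Pressure head at well D: ψ = P/(ρg) = 46.7×1000 / (1000 × 9.81) = 4.76 m.
Total head at well D: h = z + ψ = -0.14 + 4.76 = 4.62 m.
Total head at well G: h = 6.51 m (water level in the piezometer is the total head).
Head difference: h(well D) − h(well G) = 4.62 − 6.51 = -1.89 m.
Hydraulic gradient: i = |Δh| / L = 1.89 / 1415 = 0.00134.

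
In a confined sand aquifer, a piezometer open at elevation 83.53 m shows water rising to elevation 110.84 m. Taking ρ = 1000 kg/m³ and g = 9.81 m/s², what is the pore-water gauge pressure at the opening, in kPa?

Pressure head ψ = h − z = 110.84 − 83.53 = 27.31 m.
P = ρgψ = 1000 × 9.81 × 27.31 = 267911 Pa ≈ 268 kPa.

P ≈ 268 kPa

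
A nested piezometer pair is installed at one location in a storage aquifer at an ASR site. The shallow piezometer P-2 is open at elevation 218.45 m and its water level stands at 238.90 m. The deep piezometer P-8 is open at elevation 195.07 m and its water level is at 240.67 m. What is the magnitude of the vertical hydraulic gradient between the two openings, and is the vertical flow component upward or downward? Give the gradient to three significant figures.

|i_v| ≈ 0.0757; vertical flow is upward

Total head at P-2: h = 238.90 m (water level in the standpipe).
Total head at P-8: h = 240.67 m.
Δh = h(P-2) − h(P-8) = 238.90 − 240.67 = -1.77 m.
Vertical separation Δz = 218.45 − 195.07 = 23.38 m.
|i_v| = |Δh| / Δz = 1.77 / 23.38 = 0.0757.
Head is higher in the deep piezometer, so vertical flow is upward (discharge condition).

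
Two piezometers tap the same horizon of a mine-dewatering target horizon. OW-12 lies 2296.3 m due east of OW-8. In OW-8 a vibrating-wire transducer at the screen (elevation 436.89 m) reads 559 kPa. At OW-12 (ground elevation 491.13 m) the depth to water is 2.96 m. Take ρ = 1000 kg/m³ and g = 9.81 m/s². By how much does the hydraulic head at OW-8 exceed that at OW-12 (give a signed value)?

Δh ≈ 5.70 m

Pressure head at OW-8: ψ = P/(ρg) = 559×1000 / (1000 × 9.81) = 56.98 m.
Total head at OW-8: h = z + ψ = 436.89 + 56.98 = 493.87 m.
Total head at OW-12: h = 491.13 − 2.96 = 488.17 m.
Head difference: h(OW-8) − h(OW-12) = 493.87 − 488.17 = 5.70 m.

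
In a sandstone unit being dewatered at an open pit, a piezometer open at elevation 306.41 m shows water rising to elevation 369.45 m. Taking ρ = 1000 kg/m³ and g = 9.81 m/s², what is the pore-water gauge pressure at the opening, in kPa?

P ≈ 618 kPa

Pressure head ψ = h − z = 369.45 − 306.41 = 63.04 m.
P = ρgψ = 1000 × 9.81 × 63.04 = 618422 Pa ≈ 618 kPa.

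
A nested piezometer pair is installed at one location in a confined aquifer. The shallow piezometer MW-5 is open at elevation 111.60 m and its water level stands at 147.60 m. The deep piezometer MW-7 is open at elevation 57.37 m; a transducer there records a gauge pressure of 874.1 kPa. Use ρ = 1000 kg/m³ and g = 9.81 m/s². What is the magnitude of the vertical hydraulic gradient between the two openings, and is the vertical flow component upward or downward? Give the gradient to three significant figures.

|i_v| ≈ 0.0208; vertical flow is downward

Total head at MW-5: h = 147.60 m (water level in the standpipe).
Pressure head at MW-7: ψ = P/(ρg) = 874.1×1000 / (1000 × 9.81) = 89.10 m.
Total head at MW-7: h = z + ψ = 57.37 + 89.10 = 146.47 m.
Δh = h(MW-5) − h(MW-7) = 147.60 − 146.47 = 1.13 m.
Vertical separation Δz = 111.60 − 57.37 = 54.23 m.
|i_v| = |Δh| / Δz = 1.13 / 54.23 = 0.0208.
Head is higher in the shallow piezometer, so vertical flow is downward (recharge condition).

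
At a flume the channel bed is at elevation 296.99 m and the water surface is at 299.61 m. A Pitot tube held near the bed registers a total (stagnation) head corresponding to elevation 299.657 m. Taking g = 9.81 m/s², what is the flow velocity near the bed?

Near the bed, under hydrostatic conditions, the piezometric head (z + ψ) equals the free-surface elevation, 299.61 m.
Velocity head = total − piezometric = 299.657 − 299.61 = 0.047 m.
v = √(2g·h_v) = √(2 × 9.81 × 0.047) = 0.960 m/s.

v ≈ 0.960 m/s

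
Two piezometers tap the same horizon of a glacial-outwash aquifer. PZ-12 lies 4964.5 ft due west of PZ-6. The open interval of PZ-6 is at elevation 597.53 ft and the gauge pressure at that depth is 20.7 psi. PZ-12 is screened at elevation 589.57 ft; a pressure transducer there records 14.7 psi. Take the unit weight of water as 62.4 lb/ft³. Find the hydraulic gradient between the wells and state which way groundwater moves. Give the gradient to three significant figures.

Pressure head at PZ-6: ψ = 144·P/γ = 144 × 20.7 / 62.4 = 47.77 ft.
Total head at PZ-6: h = z + ψ = 597.53 + 47.77 = 645.30 ft.
Pressure head at PZ-12: ψ = 144·P/γ = 144 × 14.7 / 62.4 = 33.92 ft.
Total head at PZ-12: h = z + ψ = 589.57 + 33.92 = 623.49 ft.
Head difference: h(PZ-6) − h(PZ-12) = 645.30 − 623.49 = 21.81 ft.
Hydraulic gradient: i = |Δh| / L = 21.81 / 4964.5 = 0.00439.
Flow is from higher to lower head: from PZ-6 toward PZ-12, i.e. toward the west.

i ≈ 0.00439; groundwater flows toward the west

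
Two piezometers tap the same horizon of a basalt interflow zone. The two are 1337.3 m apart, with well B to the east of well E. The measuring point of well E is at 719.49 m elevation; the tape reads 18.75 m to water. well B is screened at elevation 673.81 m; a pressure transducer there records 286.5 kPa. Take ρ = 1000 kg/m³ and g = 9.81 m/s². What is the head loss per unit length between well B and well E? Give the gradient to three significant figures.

i ≈ 0.00170 m/m

Total head at well E: h = 719.49 − 18.75 = 700.74 m.
Pressure head at well B: ψ = P/(ρg) = 286.5×1000 / (1000 × 9.81) = 29.20 m.
Total head at well B: h = z + ψ = 673.81 + 29.20 = 703.01 m.
Head difference: h(well E) − h(well B) = 700.74 − 703.01 = -2.27 m.
Hydraulic gradient: i = |Δh| / L = 2.27 / 1337.3 = 0.00170.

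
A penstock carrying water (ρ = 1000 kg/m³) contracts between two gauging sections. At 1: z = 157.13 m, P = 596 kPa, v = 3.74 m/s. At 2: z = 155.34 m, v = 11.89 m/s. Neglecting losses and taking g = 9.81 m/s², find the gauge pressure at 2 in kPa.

Pressure head at 1: ψ₁ = P₁/(ρg) = 596×1000 / (1000 × 9.81) = 60.75 m.
Velocity heads: v₁²/2g = 3.74²/19.62 = 0.713 m; v₂²/2g = 11.89²/19.62 = 7.206 m.
Total head H = z₁ + ψ₁ + v₁²/2g = 157.13 + 60.75 + 0.713 = 218.59 m.
ψ₂ = H − z₂ − v₂²/2g = 218.59 − 155.34 − 7.206 = 56.04 m.
P₂ = ρgψ₂ = 1000 × 9.81 × 56.04 ≈ 550 kPa.

P₂ ≈ 550 kPa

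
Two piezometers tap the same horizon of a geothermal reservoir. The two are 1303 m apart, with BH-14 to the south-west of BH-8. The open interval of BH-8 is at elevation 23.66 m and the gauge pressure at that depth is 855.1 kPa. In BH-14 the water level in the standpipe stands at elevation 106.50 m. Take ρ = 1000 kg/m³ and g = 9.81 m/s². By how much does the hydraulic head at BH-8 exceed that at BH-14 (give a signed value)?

Pressure head at BH-8: ψ = P/(ρg) = 855.1×1000 / (1000 × 9.81) = 87.17 m.
Total head at BH-8: h = z + ψ = 23.66 + 87.17 = 110.83 m.
Total head at BH-14: h = 106.50 m (water level in the piezometer is the total head).
Head difference: h(BH-8) − h(BH-14) = 110.83 − 106.50 = 4.33 m.

Δh ≈ 4.33 m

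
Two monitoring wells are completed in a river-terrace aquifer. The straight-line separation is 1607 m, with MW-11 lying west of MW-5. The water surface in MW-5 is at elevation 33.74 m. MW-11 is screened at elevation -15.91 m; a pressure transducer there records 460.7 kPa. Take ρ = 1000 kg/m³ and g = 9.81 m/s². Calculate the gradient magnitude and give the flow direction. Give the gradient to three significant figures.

i ≈ 0.00167; groundwater flows toward the west

Total head at MW-5: h = 33.74 m (water level in the piezometer is the total head).
Pressure head at MW-11: ψ = P/(ρg) = 460.7×1000 / (1000 × 9.81) = 46.96 m.
Total head at MW-11: h = z + ψ = -15.91 + 46.96 = 31.05 m.
Head difference: h(MW-5) − h(MW-11) = 33.74 − 31.05 = 2.69 m.
Hydraulic gradient: i = |Δh| / L = 2.69 / 1607 = 0.00167.
Flow is from higher to lower head: from MW-5 toward MW-11, i.e. toward the west.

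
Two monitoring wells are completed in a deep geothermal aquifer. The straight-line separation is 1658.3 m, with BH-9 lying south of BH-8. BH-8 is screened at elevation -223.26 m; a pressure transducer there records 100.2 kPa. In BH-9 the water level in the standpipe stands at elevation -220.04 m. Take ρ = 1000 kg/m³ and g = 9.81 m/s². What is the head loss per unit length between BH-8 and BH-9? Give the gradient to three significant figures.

i ≈ 0.00422 m/m

Pressure head at BH-8: ψ = P/(ρg) = 100.2×1000 / (1000 × 9.81) = 10.21 m.
Total head at BH-8: h = z + ψ = -223.26 + 10.21 = -213.05 m.
Total head at BH-9: h = -220.04 m (water level in the piezometer is the total head).
Head difference: h(BH-8) − h(BH-9) = -213.05 − (-220.04) = 6.99 m.
Hydraulic gradient: i = |Δh| / L = 6.99 / 1658.3 = 0.00422.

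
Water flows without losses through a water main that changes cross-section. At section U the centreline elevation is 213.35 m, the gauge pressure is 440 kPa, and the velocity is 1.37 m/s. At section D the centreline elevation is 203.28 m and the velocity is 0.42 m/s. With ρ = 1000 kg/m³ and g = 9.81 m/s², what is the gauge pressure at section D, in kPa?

Pressure head at U: ψ₁ = P₁/(ρg) = 440×1000 / (1000 × 9.81) = 44.85 m.
Velocity heads: v₁²/2g = 1.37²/19.62 = 0.096 m; v₂²/2g = 0.42²/19.62 = 0.009 m.
Total head H = z₁ + ψ₁ + v₁²/2g = 213.35 + 44.85 + 0.096 = 258.30 m.
ψ₂ = H − z₂ − v₂²/2g = 258.30 − 203.28 − 0.009 = 55.01 m.
P₂ = ρgψ₂ = 1000 × 9.81 × 55.01 ≈ 540 kPa.

P₂ ≈ 540 kPa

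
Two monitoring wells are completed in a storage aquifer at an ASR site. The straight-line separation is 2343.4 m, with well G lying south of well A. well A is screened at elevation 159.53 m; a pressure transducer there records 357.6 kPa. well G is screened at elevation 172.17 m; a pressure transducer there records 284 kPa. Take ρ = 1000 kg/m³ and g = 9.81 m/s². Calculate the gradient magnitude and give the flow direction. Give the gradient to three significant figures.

Pressure head at well A: ψ = P/(ρg) = 357.6×1000 / (1000 × 9.81) = 36.45 m.
Total head at well A: h = z + ψ = 159.53 + 36.45 = 195.98 m.
Pressure head at well G: ψ = P/(ρg) = 284×1000 / (1000 × 9.81) = 28.95 m.
Total head at well G: h = z + ψ = 172.17 + 28.95 = 201.12 m.
Head difference: h(well A) − h(well G) = 195.98 − 201.12 = -5.14 m.
Hydraulic gradient: i = |Δh| / L = 5.14 / 2343.4 = 0.00219.
Flow is from higher to lower head: from well G toward well A, i.e. toward the north.

i ≈ 0.00219; groundwater flows toward the north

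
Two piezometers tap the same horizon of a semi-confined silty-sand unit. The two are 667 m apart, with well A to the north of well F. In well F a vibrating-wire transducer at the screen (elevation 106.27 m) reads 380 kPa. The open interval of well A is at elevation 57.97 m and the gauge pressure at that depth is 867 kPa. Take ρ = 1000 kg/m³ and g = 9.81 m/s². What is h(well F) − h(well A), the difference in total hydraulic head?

Δh ≈ -1.34 m

Pressure head at well F: ψ = P/(ρg) = 380×1000 / (1000 × 9.81) = 38.74 m.
Total head at well F: h = z + ψ = 106.27 + 38.74 = 145.01 m.
Pressure head at well A: ψ = P/(ρg) = 867×1000 / (1000 × 9.81) = 88.38 m.
Total head at well A: h = z + ψ = 57.97 + 88.38 = 146.35 m.
Head difference: h(well F) − h(well A) = 145.01 − 146.35 = -1.34 m.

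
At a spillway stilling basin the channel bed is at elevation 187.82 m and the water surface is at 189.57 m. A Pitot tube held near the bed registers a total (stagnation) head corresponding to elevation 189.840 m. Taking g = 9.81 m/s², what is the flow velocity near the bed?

v ≈ 2.30 m/s

Near the bed, under hydrostatic conditions, the piezometric head (z + ψ) equals the free-surface elevation, 189.57 m.
Velocity head = total − piezometric = 189.840 − 189.57 = 0.270 m.
v = √(2g·h_v) = √(2 × 9.81 × 0.270) = 2.30 m/s.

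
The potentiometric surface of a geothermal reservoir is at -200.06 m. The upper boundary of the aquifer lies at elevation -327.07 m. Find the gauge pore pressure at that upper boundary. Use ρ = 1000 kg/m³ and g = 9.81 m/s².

Pressure head at the aquifer top: ψ = h − z = -200.06 − (-327.07) = 127.01 m.
P = ρgψ = 1000 × 9.81 × 127.01 = 1245968 Pa ≈ 1250 kPa.

P ≈ 1250 kPa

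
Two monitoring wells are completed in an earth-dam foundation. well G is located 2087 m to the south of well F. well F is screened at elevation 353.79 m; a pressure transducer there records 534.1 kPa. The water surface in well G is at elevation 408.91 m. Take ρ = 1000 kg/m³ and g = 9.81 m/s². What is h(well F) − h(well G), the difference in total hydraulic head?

Pressure head at well F: ψ = P/(ρg) = 534.1×1000 / (1000 × 9.81) = 54.44 m.
Total head at well F: h = z + ψ = 353.79 + 54.44 = 408.23 m.
Total head at well G: h = 408.91 m (water level in the piezometer is the total head).
Head difference: h(well F) − h(well G) = 408.23 − 408.91 = -0.68 m.

Δh ≈ -0.68 m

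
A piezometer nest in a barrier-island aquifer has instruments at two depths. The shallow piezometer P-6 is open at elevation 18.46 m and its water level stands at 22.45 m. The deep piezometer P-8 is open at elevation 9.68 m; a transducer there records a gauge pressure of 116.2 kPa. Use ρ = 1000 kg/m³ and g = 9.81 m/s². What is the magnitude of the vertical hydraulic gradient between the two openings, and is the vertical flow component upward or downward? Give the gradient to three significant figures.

Total head at P-6: h = 22.45 m (water level in the standpipe).
Pressure head at P-8: ψ = P/(ρg) = 116.2×1000 / (1000 × 9.81) = 11.85 m.
Total head at P-8: h = z + ψ = 9.68 + 11.85 = 21.53 m.
Δh = h(P-6) − h(P-8) = 22.45 − 21.53 = 0.92 m.
Vertical separation Δz = 18.46 − 9.68 = 8.78 m.
|i_v| = |Δh| / Δz = 0.92 / 8.78 = 0.105.
Head is higher in the shallow piezometer, so vertical flow is downward (recharge condition).

|i_v| ≈ 0.105; vertical flow is downward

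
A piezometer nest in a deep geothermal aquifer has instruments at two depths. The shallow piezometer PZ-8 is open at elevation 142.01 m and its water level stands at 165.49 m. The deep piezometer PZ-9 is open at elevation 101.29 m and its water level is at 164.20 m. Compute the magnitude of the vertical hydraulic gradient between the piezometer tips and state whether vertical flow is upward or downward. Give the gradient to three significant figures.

Total head at PZ-8: h = 165.49 m (water level in the standpipe).
Total head at PZ-9: h = 164.20 m.
Δh = h(PZ-8) − h(PZ-9) = 165.49 − 164.20 = 1.29 m.
Vertical separation Δz = 142.01 − 101.29 = 40.72 m.
|i_v| = |Δh| / Δz = 1.29 / 40.72 = 0.0317.
Head is higher in the shallow piezometer, so vertical flow is downward (recharge condition).

|i_v| ≈ 0.0317; vertical flow is downward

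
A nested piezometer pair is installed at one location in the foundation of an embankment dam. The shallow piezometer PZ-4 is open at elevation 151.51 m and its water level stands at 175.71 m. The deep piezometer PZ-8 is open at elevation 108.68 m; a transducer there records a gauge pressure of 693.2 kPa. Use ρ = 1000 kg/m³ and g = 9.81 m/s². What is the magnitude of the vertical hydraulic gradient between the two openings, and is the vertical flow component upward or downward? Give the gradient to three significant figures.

Total head at PZ-4: h = 175.71 m (water level in the standpipe).
Pressure head at PZ-8: ψ = P/(ρg) = 693.2×1000 / (1000 × 9.81) = 70.66 m.
Total head at PZ-8: h = z + ψ = 108.68 + 70.66 = 179.34 m.
Δh = h(PZ-4) − h(PZ-8) = 175.71 − 179.34 = -3.63 m.
Vertical separation Δz = 151.51 − 108.68 = 42.83 m.
|i_v| = |Δh| / Δz = 3.63 / 42.83 = 0.0848.
Head is higher in the deep piezometer, so vertical flow is upward (discharge condition).

|i_v| ≈ 0.0848; vertical flow is upward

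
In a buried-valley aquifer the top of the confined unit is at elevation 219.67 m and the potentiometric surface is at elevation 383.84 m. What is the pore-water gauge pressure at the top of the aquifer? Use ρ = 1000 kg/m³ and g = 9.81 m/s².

Pressure head at the aquifer top: ψ = h − z = 383.84 − 219.67 = 164.17 m.
P = ρgψ = 1000 × 9.81 × 164.17 = 1610508 Pa ≈ 1610 kPa.

P ≈ 1610 kPa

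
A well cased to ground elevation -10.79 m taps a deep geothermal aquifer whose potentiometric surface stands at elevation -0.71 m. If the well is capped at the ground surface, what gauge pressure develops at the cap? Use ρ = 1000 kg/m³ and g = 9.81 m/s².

Head above the cap: Δh = -0.71 − (-10.79) = 10.08 m.
P = ρgΔh = 1000 × 9.81 × 10.08 = 98885 Pa ≈ 98.9 kPa.

P ≈ 98.9 kPa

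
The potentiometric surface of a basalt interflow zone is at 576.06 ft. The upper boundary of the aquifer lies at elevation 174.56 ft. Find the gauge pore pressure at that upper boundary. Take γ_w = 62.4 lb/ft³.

Pressure head at the aquifer top: ψ = h − z = 576.06 − 174.56 = 401.50 ft.
P = γψ/144 = 62.4 × 401.50 / 144 = 174 psi.

P ≈ 174 psi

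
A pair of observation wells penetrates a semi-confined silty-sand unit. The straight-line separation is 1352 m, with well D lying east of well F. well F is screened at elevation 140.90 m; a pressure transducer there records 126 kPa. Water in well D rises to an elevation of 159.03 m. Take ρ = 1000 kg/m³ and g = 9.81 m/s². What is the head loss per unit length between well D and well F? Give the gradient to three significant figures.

Pressure head at well F: ψ = P/(ρg) = 126×1000 / (1000 × 9.81) = 12.84 m.
Total head at well F: h = z + ψ = 140.90 + 12.84 = 153.74 m.
Total head at well D: h = 159.03 m (water level in the piezometer is the total head).
Head difference: h(well F) − h(well D) = 153.74 − 159.03 = -5.29 m.
Hydraulic gradient: i = |Δh| / L = 5.29 / 1352 = 0.00391.

i ≈ 0.00391 m/m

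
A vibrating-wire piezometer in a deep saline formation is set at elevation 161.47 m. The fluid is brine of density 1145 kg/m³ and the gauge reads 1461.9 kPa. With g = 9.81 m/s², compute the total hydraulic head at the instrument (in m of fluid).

h ≈ 291.62 m

ψ = P/(ρg) = 1461.9×1000 / (1145 × 9.81) = 130.15 m.
h = z + ψ = 161.47 + 130.15 = 291.62 m.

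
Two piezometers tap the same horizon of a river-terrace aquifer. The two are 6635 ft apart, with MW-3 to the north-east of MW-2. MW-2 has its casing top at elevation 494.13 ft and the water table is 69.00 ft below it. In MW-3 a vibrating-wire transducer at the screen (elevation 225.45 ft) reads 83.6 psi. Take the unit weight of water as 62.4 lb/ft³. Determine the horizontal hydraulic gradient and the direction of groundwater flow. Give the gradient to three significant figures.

i ≈ 0.00102; groundwater flows toward the north-east

Total head at MW-2: h = 494.13 − 69.00 = 425.13 ft.
Pressure head at MW-3: ψ = 144·P/γ = 144 × 83.6 / 62.4 = 192.92 ft.
Total head at MW-3: h = z + ψ = 225.45 + 192.92 = 418.37 ft.
Head difference: h(MW-2) − h(MW-3) = 425.13 − 418.37 = 6.76 ft.
Hydraulic gradient: i = |Δh| / L = 6.76 / 6635 = 0.00102.
Flow is from higher to lower head: from MW-2 toward MW-3, i.e. toward the north-east.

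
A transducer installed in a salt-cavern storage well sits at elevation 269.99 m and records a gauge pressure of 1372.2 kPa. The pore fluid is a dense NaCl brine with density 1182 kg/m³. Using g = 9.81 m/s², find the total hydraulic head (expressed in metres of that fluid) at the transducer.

h ≈ 388.33 m

ψ = P/(ρg) = 1372.2×1000 / (1182 × 9.81) = 118.34 m.
h = z + ψ = 269.99 + 118.34 = 388.33 m.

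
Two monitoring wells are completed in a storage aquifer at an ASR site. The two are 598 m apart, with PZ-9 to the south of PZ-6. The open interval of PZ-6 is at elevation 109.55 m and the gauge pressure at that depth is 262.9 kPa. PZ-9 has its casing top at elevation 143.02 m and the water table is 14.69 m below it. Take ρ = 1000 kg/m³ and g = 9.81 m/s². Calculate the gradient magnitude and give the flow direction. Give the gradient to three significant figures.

i ≈ 0.0134; groundwater flows toward the south

Pressure head at PZ-6: ψ = P/(ρg) = 262.9×1000 / (1000 × 9.81) = 26.80 m.
Total head at PZ-6: h = z + ψ = 109.55 + 26.80 = 136.35 m.
Total head at PZ-9: h = 143.02 − 14.69 = 128.33 m.
Head difference: h(PZ-6) − h(PZ-9) = 136.35 − 128.33 = 8.02 m.
Hydraulic gradient: i = |Δh| / L = 8.02 / 598 = 0.0134.
Flow is from higher to lower head: from PZ-6 toward PZ-9, i.e. toward the south.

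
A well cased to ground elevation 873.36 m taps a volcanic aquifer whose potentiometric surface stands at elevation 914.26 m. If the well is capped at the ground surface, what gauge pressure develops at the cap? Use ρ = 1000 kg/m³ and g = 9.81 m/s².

P ≈ 401 kPa

Head above the cap: Δh = 914.26 − 873.36 = 40.90 m.
P = ρgΔh = 1000 × 9.81 × 40.90 = 401229 Pa ≈ 401 kPa.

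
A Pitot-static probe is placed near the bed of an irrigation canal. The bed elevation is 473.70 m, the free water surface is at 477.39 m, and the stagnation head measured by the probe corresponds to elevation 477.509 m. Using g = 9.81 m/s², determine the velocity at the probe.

v ≈ 1.53 m/s

Near the bed, under hydrostatic conditions, the piezometric head (z + ψ) equals the free-surface elevation, 477.39 m.
Velocity head = total − piezometric = 477.509 − 477.39 = 0.119 m.
v = √(2g·h_v) = √(2 × 9.81 × 0.119) = 1.53 m/s.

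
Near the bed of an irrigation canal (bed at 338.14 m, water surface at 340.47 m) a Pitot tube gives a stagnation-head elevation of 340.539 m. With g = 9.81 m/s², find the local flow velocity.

Near the bed, under hydrostatic conditions, the piezometric head (z + ψ) equals the free-surface elevation, 340.47 m.
Velocity head = total − piezometric = 340.539 − 340.47 = 0.069 m.
v = √(2g·h_v) = √(2 × 9.81 × 0.069) = 1.16 m/s.

v ≈ 1.16 m/s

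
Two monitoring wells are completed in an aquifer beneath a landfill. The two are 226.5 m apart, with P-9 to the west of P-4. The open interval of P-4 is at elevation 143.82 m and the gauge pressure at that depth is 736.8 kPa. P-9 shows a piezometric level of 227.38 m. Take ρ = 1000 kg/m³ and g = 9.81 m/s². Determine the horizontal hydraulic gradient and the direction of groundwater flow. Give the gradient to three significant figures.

Pressure head at P-4: ψ = P/(ρg) = 736.8×1000 / (1000 × 9.81) = 75.11 m.
Total head at P-4: h = z + ψ = 143.82 + 75.11 = 218.93 m.
Total head at P-9: h = 227.38 m (water level in the piezometer is the total head).
Head difference: h(P-4) − h(P-9) = 218.93 − 227.38 = -8.45 m.
Hydraulic gradient: i = |Δh| / L = 8.45 / 226.5 = 0.0373.
Flow is from higher to lower head: from P-9 toward P-4, i.e. toward the east.

i ≈ 0.0373; groundwater flows toward the east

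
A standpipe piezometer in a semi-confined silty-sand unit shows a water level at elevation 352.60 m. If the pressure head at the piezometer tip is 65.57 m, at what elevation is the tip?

z = h − ψ = 352.60 − 65.57 = 287.03 m.

z ≈ 287.03 m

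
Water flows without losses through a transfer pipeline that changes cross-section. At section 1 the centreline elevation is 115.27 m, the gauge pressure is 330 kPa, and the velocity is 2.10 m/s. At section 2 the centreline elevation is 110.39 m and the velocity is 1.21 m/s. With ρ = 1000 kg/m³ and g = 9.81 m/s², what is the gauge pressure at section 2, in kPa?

P₂ ≈ 379 kPa

Pressure head at 1: ψ₁ = P₁/(ρg) = 330×1000 / (1000 × 9.81) = 33.64 m.
Velocity heads: v₁²/2g = 2.10²/19.62 = 0.225 m; v₂²/2g = 1.21²/19.62 = 0.075 m.
Total head H = z₁ + ψ₁ + v₁²/2g = 115.27 + 33.64 + 0.225 = 149.13 m.
ψ₂ = H − z₂ − v₂²/2g = 149.13 − 110.39 − 0.075 = 38.66 m.
P₂ = ρgψ₂ = 1000 × 9.81 × 38.66 ≈ 379 kPa.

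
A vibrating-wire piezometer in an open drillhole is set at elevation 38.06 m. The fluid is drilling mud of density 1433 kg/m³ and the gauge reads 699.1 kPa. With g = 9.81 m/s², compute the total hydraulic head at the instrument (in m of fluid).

h ≈ 87.79 m

ψ = P/(ρg) = 699.1×1000 / (1433 × 9.81) = 49.73 m.
h = z + ψ = 38.06 + 49.73 = 87.79 m.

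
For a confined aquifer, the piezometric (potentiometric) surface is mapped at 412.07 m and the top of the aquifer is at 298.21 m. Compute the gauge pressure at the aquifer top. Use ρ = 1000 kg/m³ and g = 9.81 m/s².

Pressure head at the aquifer top: ψ = h − z = 412.07 − 298.21 = 113.86 m.
P = ρgψ = 1000 × 9.81 × 113.86 = 1116967 Pa ≈ 1120 kPa.

P ≈ 1120 kPa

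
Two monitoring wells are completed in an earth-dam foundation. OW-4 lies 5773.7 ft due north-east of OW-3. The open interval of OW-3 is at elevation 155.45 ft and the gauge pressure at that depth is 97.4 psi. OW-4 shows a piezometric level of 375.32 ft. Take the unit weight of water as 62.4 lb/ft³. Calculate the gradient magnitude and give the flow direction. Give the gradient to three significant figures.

Pressure head at OW-3: ψ = 144·P/γ = 144 × 97.4 / 62.4 = 224.77 ft.
Total head at OW-3: h = z + ψ = 155.45 + 224.77 = 380.22 ft.
Total head at OW-4: h = 375.32 ft (water level in the piezometer is the total head).
Head difference: h(OW-3) − h(OW-4) = 380.22 − 375.32 = 4.90 ft.
Hydraulic gradient: i = |Δh| / L = 4.90 / 5773.7 = 0.000849.
Flow is from higher to lower head: from OW-3 toward OW-4, i.e. toward the north-east.

i ≈ 0.000849; groundwater flows toward the north-east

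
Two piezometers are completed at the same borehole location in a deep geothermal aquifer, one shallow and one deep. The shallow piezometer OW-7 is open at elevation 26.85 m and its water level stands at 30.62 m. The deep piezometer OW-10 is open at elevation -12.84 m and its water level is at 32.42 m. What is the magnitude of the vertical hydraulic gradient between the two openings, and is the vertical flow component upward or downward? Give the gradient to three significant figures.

Total head at OW-7: h = 30.62 m (water level in the standpipe).
Total head at OW-10: h = 32.42 m.
Δh = h(OW-7) − h(OW-10) = 30.62 − 32.42 = -1.80 m.
Vertical separation Δz = 26.85 − (-12.84) = 39.69 m.
|i_v| = |Δh| / Δz = 1.80 / 39.69 = 0.0454.
Head is higher in the deep piezometer, so vertical flow is upward (discharge condition).

|i_v| ≈ 0.0454; vertical flow is upward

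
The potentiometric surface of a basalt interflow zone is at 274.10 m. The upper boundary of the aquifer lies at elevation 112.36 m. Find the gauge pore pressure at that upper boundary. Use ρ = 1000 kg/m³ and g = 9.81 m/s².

P ≈ 1590 kPa

Pressure head at the aquifer top: ψ = h − z = 274.10 − 112.36 = 161.74 m.
P = ρgψ = 1000 × 9.81 × 161.74 = 1586669 Pa ≈ 1590 kPa.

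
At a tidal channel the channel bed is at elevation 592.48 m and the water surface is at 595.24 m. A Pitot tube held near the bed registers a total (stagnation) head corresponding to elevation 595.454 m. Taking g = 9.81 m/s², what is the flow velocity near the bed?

Near the bed, under hydrostatic conditions, the piezometric head (z + ψ) equals the free-surface elevation, 595.24 m.
Velocity head = total − piezometric = 595.454 − 595.24 = 0.214 m.
v = √(2g·h_v) = √(2 × 9.81 × 0.214) = 2.05 m/s.

v ≈ 2.05 m/s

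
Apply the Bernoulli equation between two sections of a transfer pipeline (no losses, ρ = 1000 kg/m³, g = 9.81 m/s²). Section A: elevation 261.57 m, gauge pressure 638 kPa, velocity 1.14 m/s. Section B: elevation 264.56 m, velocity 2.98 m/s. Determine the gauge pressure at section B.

P₂ ≈ 605 kPa

Pressure head at A: ψ₁ = P₁/(ρg) = 638×1000 / (1000 × 9.81) = 65.04 m.
Velocity heads: v₁²/2g = 1.14²/19.62 = 0.066 m; v₂²/2g = 2.98²/19.62 = 0.453 m.
Total head H = z₁ + ψ₁ + v₁²/2g = 261.57 + 65.04 + 0.066 = 326.68 m.
ψ₂ = H − z₂ − v₂²/2g = 326.68 − 264.56 − 0.453 = 61.67 m.
P₂ = ρgψ₂ = 1000 × 9.81 × 61.67 ≈ 605 kPa.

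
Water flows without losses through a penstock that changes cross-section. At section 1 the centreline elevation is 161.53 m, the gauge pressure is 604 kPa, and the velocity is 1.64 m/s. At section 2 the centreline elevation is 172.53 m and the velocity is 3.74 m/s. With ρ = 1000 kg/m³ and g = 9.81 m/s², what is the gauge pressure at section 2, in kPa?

P₂ ≈ 490 kPa

Pressure head at 1: ψ₁ = P₁/(ρg) = 604×1000 / (1000 × 9.81) = 61.57 m.
Velocity heads: v₁²/2g = 1.64²/19.62 = 0.137 m; v₂²/2g = 3.74²/19.62 = 0.713 m.
Total head H = z₁ + ψ₁ + v₁²/2g = 161.53 + 61.57 + 0.137 = 223.24 m.
ψ₂ = H − z₂ − v₂²/2g = 223.24 − 172.53 − 0.713 = 50.00 m.
P₂ = ρgψ₂ = 1000 × 9.81 × 50.00 ≈ 490 kPa.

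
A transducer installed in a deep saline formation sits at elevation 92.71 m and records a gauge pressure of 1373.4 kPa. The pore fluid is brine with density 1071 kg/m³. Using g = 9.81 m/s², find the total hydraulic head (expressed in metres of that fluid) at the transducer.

ψ = P/(ρg) = 1373.4×1000 / (1071 × 9.81) = 130.72 m.
h = z + ψ = 92.71 + 130.72 = 223.43 m.

h ≈ 223.43 m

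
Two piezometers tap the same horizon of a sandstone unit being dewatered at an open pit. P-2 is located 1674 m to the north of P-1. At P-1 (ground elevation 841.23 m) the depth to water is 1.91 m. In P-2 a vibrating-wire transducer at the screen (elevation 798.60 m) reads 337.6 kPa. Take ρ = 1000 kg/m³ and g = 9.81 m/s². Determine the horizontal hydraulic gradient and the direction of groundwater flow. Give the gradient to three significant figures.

i ≈ 0.00377; groundwater flows toward the north

Total head at P-1: h = 841.23 − 1.91 = 839.32 m.
Pressure head at P-2: ψ = P/(ρg) = 337.6×1000 / (1000 × 9.81) = 34.41 m.
Total head at P-2: h = z + ψ = 798.60 + 34.41 = 833.01 m.
Head difference: h(P-1) − h(P-2) = 839.32 − 833.01 = 6.31 m.
Hydraulic gradient: i = |Δh| / L = 6.31 / 1674 = 0.00377.
Flow is from higher to lower head: from P-1 toward P-2, i.e. toward the north.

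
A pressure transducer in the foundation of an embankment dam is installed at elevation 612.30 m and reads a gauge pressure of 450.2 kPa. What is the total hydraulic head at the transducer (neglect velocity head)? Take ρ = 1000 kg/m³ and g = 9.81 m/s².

h ≈ 658.19 m

ψ = P/(ρg) = 450.2×1000 / (1000 × 9.81) = 45.89 m.
h = z + ψ = 612.30 + 45.89 = 658.19 m.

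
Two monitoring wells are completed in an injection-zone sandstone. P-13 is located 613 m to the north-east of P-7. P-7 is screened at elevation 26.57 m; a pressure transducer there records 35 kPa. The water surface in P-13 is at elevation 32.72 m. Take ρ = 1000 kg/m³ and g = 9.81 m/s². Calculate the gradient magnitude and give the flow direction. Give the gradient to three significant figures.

i ≈ 0.00421; groundwater flows toward the south-west

Pressure head at P-7: ψ = P/(ρg) = 35×1000 / (1000 × 9.81) = 3.57 m.
Total head at P-7: h = z + ψ = 26.57 + 3.57 = 30.14 m.
Total head at P-13: h = 32.72 m (water level in the piezometer is the total head).
Head difference: h(P-7) − h(P-13) = 30.14 − 32.72 = -2.58 m.
Hydraulic gradient: i = |Δh| / L = 2.58 / 613 = 0.00421.
Flow is from higher to lower head: from P-13 toward P-7, i.e. toward the south-west.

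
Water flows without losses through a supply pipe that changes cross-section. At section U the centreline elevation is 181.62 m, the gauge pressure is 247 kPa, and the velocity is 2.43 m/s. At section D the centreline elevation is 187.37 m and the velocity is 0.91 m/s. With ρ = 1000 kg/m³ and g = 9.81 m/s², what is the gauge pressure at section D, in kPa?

P₂ ≈ 193 kPa

Pressure head at U: ψ₁ = P₁/(ρg) = 247×1000 / (1000 × 9.81) = 25.18 m.
Velocity heads: v₁²/2g = 2.43²/19.62 = 0.301 m; v₂²/2g = 0.91²/19.62 = 0.042 m.
Total head H = z₁ + ψ₁ + v₁²/2g = 181.62 + 25.18 + 0.301 = 207.10 m.
ψ₂ = H − z₂ − v₂²/2g = 207.10 − 187.37 − 0.042 = 19.69 m.
P₂ = ρgψ₂ = 1000 × 9.81 × 19.69 ≈ 193 kPa.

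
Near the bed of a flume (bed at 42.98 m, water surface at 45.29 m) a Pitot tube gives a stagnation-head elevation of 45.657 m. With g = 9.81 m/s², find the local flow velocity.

Near the bed, under hydrostatic conditions, the piezometric head (z + ψ) equals the free-surface elevation, 45.29 m.
Velocity head = total − piezometric = 45.657 − 45.29 = 0.367 m.
v = √(2g·h_v) = √(2 × 9.81 × 0.367) = 2.68 m/s.

v ≈ 2.68 m/s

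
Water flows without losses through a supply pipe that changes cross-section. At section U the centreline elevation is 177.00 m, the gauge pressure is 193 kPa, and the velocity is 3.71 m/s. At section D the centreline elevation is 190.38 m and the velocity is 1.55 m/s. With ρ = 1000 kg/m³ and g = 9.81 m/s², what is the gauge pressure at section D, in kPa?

Pressure head at U: ψ₁ = P₁/(ρg) = 193×1000 / (1000 × 9.81) = 19.67 m.
Velocity heads: v₁²/2g = 3.71²/19.62 = 0.702 m; v₂²/2g = 1.55²/19.62 = 0.122 m.
Total head H = z₁ + ψ₁ + v₁²/2g = 177.00 + 19.67 + 0.702 = 197.37 m.
ψ₂ = H − z₂ − v₂²/2g = 197.37 − 190.38 − 0.122 = 6.87 m.
P₂ = ρgψ₂ = 1000 × 9.81 × 6.87 ≈ 67.4 kPa.

P₂ ≈ 67.4 kPa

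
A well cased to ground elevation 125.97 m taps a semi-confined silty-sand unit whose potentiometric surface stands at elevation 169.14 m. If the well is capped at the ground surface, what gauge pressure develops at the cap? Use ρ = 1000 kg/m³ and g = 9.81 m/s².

P ≈ 423 kPa

Head above the cap: Δh = 169.14 − 125.97 = 43.17 m.
P = ρgΔh = 1000 × 9.81 × 43.17 = 423498 Pa ≈ 423 kPa.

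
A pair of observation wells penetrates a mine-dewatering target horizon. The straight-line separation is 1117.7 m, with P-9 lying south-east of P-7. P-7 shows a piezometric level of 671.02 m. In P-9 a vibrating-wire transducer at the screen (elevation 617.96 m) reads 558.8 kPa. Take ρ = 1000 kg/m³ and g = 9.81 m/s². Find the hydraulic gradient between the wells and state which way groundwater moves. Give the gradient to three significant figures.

i ≈ 0.00349; groundwater flows toward the north-west

Total head at P-7: h = 671.02 m (water level in the piezometer is the total head).
Pressure head at P-9: ψ = P/(ρg) = 558.8×1000 / (1000 × 9.81) = 56.96 m.
Total head at P-9: h = z + ψ = 617.96 + 56.96 = 674.92 m.
Head difference: h(P-7) − h(P-9) = 671.02 − 674.92 = -3.90 m.
Hydraulic gradient: i = |Δh| / L = 3.90 / 1117.7 = 0.00349.
Flow is from higher to lower head: from P-9 toward P-7, i.e. toward the north-west.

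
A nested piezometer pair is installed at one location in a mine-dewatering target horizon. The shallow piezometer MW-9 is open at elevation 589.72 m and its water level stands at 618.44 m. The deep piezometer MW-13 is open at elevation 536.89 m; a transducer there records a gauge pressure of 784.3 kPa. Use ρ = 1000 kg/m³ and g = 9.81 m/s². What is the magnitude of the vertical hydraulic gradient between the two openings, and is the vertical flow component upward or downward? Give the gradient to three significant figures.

|i_v| ≈ 0.0303; vertical flow is downward

Total head at MW-9: h = 618.44 m (water level in the standpipe).
Pressure head at MW-13: ψ = P/(ρg) = 784.3×1000 / (1000 × 9.81) = 79.95 m.
Total head at MW-13: h = z + ψ = 536.89 + 79.95 = 616.84 m.
Δh = h(MW-9) − h(MW-13) = 618.44 − 616.84 = 1.60 m.
Vertical separation Δz = 589.72 − 536.89 = 52.83 m.
|i_v| = |Δh| / Δz = 1.60 / 52.83 = 0.0303.
Head is higher in the shallow piezometer, so vertical flow is downward (recharge condition).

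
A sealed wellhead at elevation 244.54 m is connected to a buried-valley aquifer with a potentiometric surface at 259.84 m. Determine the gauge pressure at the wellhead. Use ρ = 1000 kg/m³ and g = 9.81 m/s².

Head above the cap: Δh = 259.84 − 244.54 = 15.30 m.
P = ρgΔh = 1000 × 9.81 × 15.30 = 150093 Pa ≈ 150 kPa.

P ≈ 150 kPa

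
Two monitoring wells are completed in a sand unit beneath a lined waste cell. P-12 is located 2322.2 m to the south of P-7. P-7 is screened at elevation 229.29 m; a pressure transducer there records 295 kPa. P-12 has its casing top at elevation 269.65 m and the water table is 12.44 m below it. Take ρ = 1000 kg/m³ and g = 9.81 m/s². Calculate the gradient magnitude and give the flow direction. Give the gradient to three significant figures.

Pressure head at P-7: ψ = P/(ρg) = 295×1000 / (1000 × 9.81) = 30.07 m.
Total head at P-7: h = z + ψ = 229.29 + 30.07 = 259.36 m.
Total head at P-12: h = 269.65 − 12.44 = 257.21 m.
Head difference: h(P-7) − h(P-12) = 259.36 − 257.21 = 2.15 m.
Hydraulic gradient: i = |Δh| / L = 2.15 / 2322.2 = 0.000926.
Flow is from higher to lower head: from P-7 toward P-12, i.e. toward the south.

i ≈ 0.000926; groundwater flows toward the south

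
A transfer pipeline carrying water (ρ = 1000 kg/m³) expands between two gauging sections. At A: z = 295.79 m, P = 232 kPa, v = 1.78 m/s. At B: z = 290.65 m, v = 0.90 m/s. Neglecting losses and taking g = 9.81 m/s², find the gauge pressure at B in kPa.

Pressure head at A: ψ₁ = P₁/(ρg) = 232×1000 / (1000 × 9.81) = 23.65 m.
Velocity heads: v₁²/2g = 1.78²/19.62 = 0.161 m; v₂²/2g = 0.90²/19.62 = 0.041 m.
Total head H = z₁ + ψ₁ + v₁²/2g = 295.79 + 23.65 + 0.161 = 319.60 m.
ψ₂ = H − z₂ − v₂²/2g = 319.60 − 290.65 − 0.041 = 28.91 m.
P₂ = ρgψ₂ = 1000 × 9.81 × 28.91 ≈ 284 kPa.

P₂ ≈ 284 kPa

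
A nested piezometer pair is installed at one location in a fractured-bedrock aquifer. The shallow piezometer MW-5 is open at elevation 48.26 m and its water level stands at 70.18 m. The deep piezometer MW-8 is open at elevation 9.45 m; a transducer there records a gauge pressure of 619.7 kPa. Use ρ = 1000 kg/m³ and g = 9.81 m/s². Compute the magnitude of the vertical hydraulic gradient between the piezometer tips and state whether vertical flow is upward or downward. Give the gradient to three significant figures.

|i_v| ≈ 0.0629; vertical flow is upward

Total head at MW-5: h = 70.18 m (water level in the standpipe).
Pressure head at MW-8: ψ = P/(ρg) = 619.7×1000 / (1000 × 9.81) = 63.17 m.
Total head at MW-8: h = z + ψ = 9.45 + 63.17 = 72.62 m.
Δh = h(MW-5) − h(MW-8) = 70.18 − 72.62 = -2.44 m.
Vertical separation Δz = 48.26 − 9.45 = 38.81 m.
|i_v| = |Δh| / Δz = 2.44 / 38.81 = 0.0629.
Head is higher in the deep piezometer, so vertical flow is upward (discharge condition).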